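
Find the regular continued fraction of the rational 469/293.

[1; 1, 1, 1, 1, 58]

Run the Euclidean algorithm on 469 and 293; the successive quotients are the partial quotients a_0, a_1, ... (each step inverts the fractional part left over by the previous one):
  469 = 1*293 + 176, so a_0 = 1.
  293 = 1*176 + 117, so a_1 = 1.
  176 = 1*117 + 59, so a_2 = 1.
  117 = 1*59 + 58, so a_3 = 1.
  59 = 1*58 + 1, so a_4 = 1.
  58 = 58*1 + 0, so a_5 = 58.
The remainder reaches 0 after 6 divisions, so the expansion has 6 partial quotients, read off in order.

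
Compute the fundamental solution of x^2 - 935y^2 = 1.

(x, y) = (1376, 45)

First expand sqrt(935) as a continued fraction. With x_i = (sqrt(935) + m_i)/d_i and (m_0, d_0) = (0, 1): a_0 = floor(sqrt(935)) = 30, since 30^2 = 900 <= 935 < 961 = 31^2.
Iterate m_{i+1} = d_i*a_i - m_i, d_{i+1} = (935 - m_{i+1}^2)/d_i, a_{i+1} = floor((a_0 + m_{i+1})/d_{i+1}):
  m_1 = 1*30 - 0 = 30, d_1 = (935 - 30^2)/1 = 35/1 = 35, a_1 = floor((30 + 30)/35) = 1.
  m_2 = 35*1 - 30 = 5, d_2 = (935 - 5^2)/35 = 910/35 = 26, a_2 = floor((30 + 5)/26) = 1.
  m_3 = 26*1 - 5 = 21, d_3 = (935 - 21^2)/26 = 494/26 = 19, a_3 = floor((30 + 21)/19) = 2.
  m_4 = 19*2 - 21 = 17, d_4 = (935 - 17^2)/19 = 646/19 = 34, a_4 = floor((30 + 17)/34) = 1.
  m_5 = 34*1 - 17 = 17, d_5 = (935 - 17^2)/34 = 646/34 = 19, a_5 = floor((30 + 17)/19) = 2.
  m_6 = 19*2 - 17 = 21, d_6 = (935 - 21^2)/19 = 494/19 = 26, a_6 = floor((30 + 21)/26) = 1.
  m_7 = 26*1 - 21 = 5, d_7 = (935 - 5^2)/26 = 910/26 = 35, a_7 = floor((30 + 5)/35) = 1.
  m_8 = 35*1 - 5 = 30, d_8 = (935 - 30^2)/35 = 35/35 = 1, a_8 = floor((30 + 30)/1) = 60.
  m_9 = 1*60 - 30 = 30, d_9 = (935 - 30^2)/1 = 35/1 = 35: (m_9, d_9) = (m_1, d_1) = (30, 35), so from here the quotients repeat a_1, ..., a_8; the period length is 8.
So sqrt(935) = [30; (1, 1, 2, 1, 2, 1, 1, 60)] with period length k = 8.
k is even, so the fundamental solution of x^2 - 935y^2 = 1 is (p_{k-1}, q_{k-1}) = (p_7, q_7); compute convergents through index 7.
Convergents (p_i = a_i*p_{i-1} + p_{i-2}, q_i = a_i*q_{i-1} + q_{i-2} with p_{-2}=0, p_{-1}=1, q_{-2}=1, q_{-1}=0):
  i=0: a_0=30, p_0 = 30*1 + 0 = 30, q_0 = 30*0 + 1 = 1.
  i=1: a_1=1, p_1 = 1*30 + 1 = 31, q_1 = 1*1 + 0 = 1.
  i=2: a_2=1, p_2 = 1*31 + 30 = 61, q_2 = 1*1 + 1 = 2.
  i=3: a_3=2, p_3 = 2*61 + 31 = 153, q_3 = 2*2 + 1 = 5.
  i=4: a_4=1, p_4 = 1*153 + 61 = 214, q_4 = 1*5 + 2 = 7.
  i=5: a_5=2, p_5 = 2*214 + 153 = 581, q_5 = 2*7 + 5 = 19.
  i=6: a_6=1, p_6 = 1*581 + 214 = 795, q_6 = 1*19 + 7 = 26.
  i=7: a_7=1, p_7 = 1*795 + 581 = 1376, q_7 = 1*26 + 19 = 45.
Check: 1376^2 - 935*45^2 = 1893376 - 1893375 = 1, so (x, y) = (1376, 45) solves the equation, and by the theorem it is the least positive solution.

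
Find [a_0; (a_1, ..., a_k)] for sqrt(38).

Write x_i = (sqrt(38) + m_i)/d_i with (m_0, d_0) = (0, 1). a_0 = floor(sqrt(38)) = 6, since 6^2 = 36 <= 38 < 49 = 7^2.
Iterate m_{i+1} = d_i*a_i - m_i, d_{i+1} = (38 - m_{i+1}^2)/d_i, a_{i+1} = floor((a_0 + m_{i+1})/d_{i+1}):
  m_1 = 1*6 - 0 = 6, d_1 = (38 - 6^2)/1 = 2/1 = 2, a_1 = floor((6 + 6)/2) = 6.
  m_2 = 2*6 - 6 = 6, d_2 = (38 - 6^2)/2 = 2/2 = 1, a_2 = floor((6 + 6)/1) = 12.
  m_3 = 1*12 - 6 = 6, d_3 = (38 - 6^2)/1 = 2/1 = 2: (m_3, d_3) = (m_1, d_1) = (6, 2), so from here the quotients repeat a_1, a_2; the period length is 2.
Hence the expansion of sqrt(38) is a_0 = 6 followed by the repeating block 6, 12 (period 2).

[6; (6, 12)]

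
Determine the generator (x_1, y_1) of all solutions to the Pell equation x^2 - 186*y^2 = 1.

(x, y) = (7501, 550)

First expand sqrt(186) as a continued fraction. With x_i = (sqrt(186) + m_i)/d_i and (m_0, d_0) = (0, 1): a_0 = floor(sqrt(186)) = 13, since 13^2 = 169 <= 186 < 196 = 14^2.
Iterate m_{i+1} = d_i*a_i - m_i, d_{i+1} = (186 - m_{i+1}^2)/d_i, a_{i+1} = floor((a_0 + m_{i+1})/d_{i+1}):
  m_1 = 1*13 - 0 = 13, d_1 = (186 - 13^2)/1 = 17/1 = 17, a_1 = floor((13 + 13)/17) = 1.
  m_2 = 17*1 - 13 = 4, d_2 = (186 - 4^2)/17 = 170/17 = 10, a_2 = floor((13 + 4)/10) = 1.
  m_3 = 10*1 - 4 = 6, d_3 = (186 - 6^2)/10 = 150/10 = 15, a_3 = floor((13 + 6)/15) = 1.
  m_4 = 15*1 - 6 = 9, d_4 = (186 - 9^2)/15 = 105/15 = 7, a_4 = floor((13 + 9)/7) = 3.
  m_5 = 7*3 - 9 = 12, d_5 = (186 - 12^2)/7 = 42/7 = 6, a_5 = floor((13 + 12)/6) = 4.
  m_6 = 6*4 - 12 = 12, d_6 = (186 - 12^2)/6 = 42/6 = 7, a_6 = floor((13 + 12)/7) = 3.
  m_7 = 7*3 - 12 = 9, d_7 = (186 - 9^2)/7 = 105/7 = 15, a_7 = floor((13 + 9)/15) = 1.
  m_8 = 15*1 - 9 = 6, d_8 = (186 - 6^2)/15 = 150/15 = 10, a_8 = floor((13 + 6)/10) = 1.
  m_9 = 10*1 - 6 = 4, d_9 = (186 - 4^2)/10 = 170/10 = 17, a_9 = floor((13 + 4)/17) = 1.
  m_10 = 17*1 - 4 = 13, d_10 = (186 - 13^2)/17 = 17/17 = 1, a_10 = floor((13 + 13)/1) = 26.
  m_11 = 1*26 - 13 = 13, d_11 = (186 - 13^2)/1 = 17/1 = 17: (m_11, d_11) = (m_1, d_1) = (13, 17), so from here the quotients repeat a_1, ..., a_10; the period length is 10.
So sqrt(186) = [13; (1, 1, 1, 3, 4, 3, 1, 1, 1, 26)] with period length k = 10.
k is even, so the fundamental solution of x^2 - 186y^2 = 1 is (p_{k-1}, q_{k-1}) = (p_9, q_9); compute convergents through index 9.
Convergents (p_i = a_i*p_{i-1} + p_{i-2}, q_i = a_i*q_{i-1} + q_{i-2} with p_{-2}=0, p_{-1}=1, q_{-2}=1, q_{-1}=0):
  i=0: a_0=13, p_0 = 13*1 + 0 = 13, q_0 = 13*0 + 1 = 1.
  i=1: a_1=1, p_1 = 1*13 + 1 = 14, q_1 = 1*1 + 0 = 1.
  i=2: a_2=1, p_2 = 1*14 + 13 = 27, q_2 = 1*1 + 1 = 2.
  i=3: a_3=1, p_3 = 1*27 + 14 = 41, q_3 = 1*2 + 1 = 3.
  i=4: a_4=3, p_4 = 3*41 + 27 = 150, q_4 = 3*3 + 2 = 11.
  i=5: a_5=4, p_5 = 4*150 + 41 = 641, q_5 = 4*11 + 3 = 47.
  i=6: a_6=3, p_6 = 3*641 + 150 = 2073, q_6 = 3*47 + 11 = 152.
  i=7: a_7=1, p_7 = 1*2073 + 641 = 2714, q_7 = 1*152 + 47 = 199.
  i=8: a_8=1, p_8 = 1*2714 + 2073 = 4787, q_8 = 1*199 + 152 = 351.
  i=9: a_9=1, p_9 = 1*4787 + 2714 = 7501, q_9 = 1*351 + 199 = 550.
Check: 7501^2 - 186*550^2 = 56265001 - 56265000 = 1, so (x, y) = (7501, 550) solves the equation, and by the theorem it is the least positive solution.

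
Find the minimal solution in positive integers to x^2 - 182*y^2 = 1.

First expand sqrt(182) as a continued fraction. With x_i = (sqrt(182) + m_i)/d_i and (m_0, d_0) = (0, 1): a_0 = floor(sqrt(182)) = 13, since 13^2 = 169 <= 182 < 196 = 14^2.
Iterate m_{i+1} = d_i*a_i - m_i, d_{i+1} = (182 - m_{i+1}^2)/d_i, a_{i+1} = floor((a_0 + m_{i+1})/d_{i+1}):
  m_1 = 1*13 - 0 = 13, d_1 = (182 - 13^2)/1 = 13/1 = 13, a_1 = floor((13 + 13)/13) = 2.
  m_2 = 13*2 - 13 = 13, d_2 = (182 - 13^2)/13 = 13/13 = 1, a_2 = floor((13 + 13)/1) = 26.
  m_3 = 1*26 - 13 = 13, d_3 = (182 - 13^2)/1 = 13/1 = 13: (m_3, d_3) = (m_1, d_1) = (13, 13), so from here the quotients repeat a_1, a_2; the period length is 2.
So sqrt(182) = [13; (2, 26)] with period length k = 2.
k is even, so the fundamental solution of x^2 - 182y^2 = 1 is (p_{k-1}, q_{k-1}) = (p_1, q_1); compute convergents through index 1.
Convergents (p_i = a_i*p_{i-1} + p_{i-2}, q_i = a_i*q_{i-1} + q_{i-2} with p_{-2}=0, p_{-1}=1, q_{-2}=1, q_{-1}=0):
  i=0: a_0=13, p_0 = 13*1 + 0 = 13, q_0 = 13*0 + 1 = 1.
  i=1: a_1=2, p_1 = 2*13 + 1 = 27, q_1 = 2*1 + 0 = 2.
Check: 27^2 - 182*2^2 = 729 - 728 = 1, so (x, y) = (27, 2) solves the equation, and by the theorem it is the least positive solution.

(x, y) = (27, 2)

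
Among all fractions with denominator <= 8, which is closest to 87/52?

5/3

Expand x = 87/52 as a continued fraction with the Euclidean algorithm:
  87 = 1*52 + 35, so a_0 = 1.
  52 = 1*35 + 17, so a_1 = 1.
  35 = 2*17 + 1, so a_2 = 2.
  17 = 17*1 + 0, so a_3 = 17.
so x = [1; 1, 2, 17].
Convergents (p_i = a_i*p_{i-1} + p_{i-2}, q_i = a_i*q_{i-1} + q_{i-2} with p_{-2}=0, p_{-1}=1, q_{-2}=1, q_{-1}=0), until the denominator exceeds 8:
  i=0: a_0=1, p_0 = 1*1 + 0 = 1, q_0 = 1*0 + 1 = 1.
  i=1: a_1=1, p_1 = 1*1 + 1 = 2, q_1 = 1*1 + 0 = 1.
  i=2: a_2=2, p_2 = 2*2 + 1 = 5, q_2 = 2*1 + 1 = 3.
  i=3: a_3=17, p_3 = 17*5 + 2 = 87, q_3 = 17*3 + 1 = 52.
q_3 = 52 > 8, so the last convergent with denominator <= 8 is p_2/q_2 = 5/3.
The closest fraction with denominator <= 8 is either p_2/q_2 or the intermediate fraction (k*p_2 + p_1)/(k*q_2 + q_1) with the largest k >= 1 whose denominator stays <= 8; these approach x as k grows, and every other convergent or intermediate fraction in range is farther away.
Largest k: floor((8 - q_1)/q_2) = floor((8 - 1)/3) = 2.
That gives (2*5 + 2)/(2*3 + 1) = 12/7.
Compare the errors: |x - 5/3| = |87*3 - 5*52|/(52*3) = 1/156, and |x - 12/7| = |87*7 - 12*52|/(52*7) = 15/364.
Cross-multiplying, 1*364 = 364 < 2340 = 15*156, so 1/156 is smaller: the convergent 5/3 is closer to x than 12/7.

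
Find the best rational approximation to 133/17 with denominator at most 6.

Expand x = 133/17 as a continued fraction with the Euclidean algorithm:
  133 = 7*17 + 14, so a_0 = 7.
  17 = 1*14 + 3, so a_1 = 1.
  14 = 4*3 + 2, so a_2 = 4.
  3 = 1*2 + 1, so a_3 = 1.
  2 = 2*1 + 0, so a_4 = 2.
so x = [7; 1, 4, 1, 2].
Convergents (p_i = a_i*p_{i-1} + p_{i-2}, q_i = a_i*q_{i-1} + q_{i-2} with p_{-2}=0, p_{-1}=1, q_{-2}=1, q_{-1}=0), until the denominator exceeds 6:
  i=0: a_0=7, p_0 = 7*1 + 0 = 7, q_0 = 7*0 + 1 = 1.
  i=1: a_1=1, p_1 = 1*7 + 1 = 8, q_1 = 1*1 + 0 = 1.
  i=2: a_2=4, p_2 = 4*8 + 7 = 39, q_2 = 4*1 + 1 = 5.
  i=3: a_3=1, p_3 = 1*39 + 8 = 47, q_3 = 1*5 + 1 = 6.
  i=4: a_4=2, p_4 = 2*47 + 39 = 133, q_4 = 2*6 + 5 = 17.
q_4 = 17 > 6, so the last convergent with denominator <= 6 is p_3/q_3 = 47/6.
The closest fraction with denominator <= 6 is either p_3/q_3 or the intermediate fraction (k*p_3 + p_2)/(k*q_3 + q_2) with the largest k >= 1 whose denominator stays <= 6; these approach x as k grows, and every other convergent or intermediate fraction in range is farther away.
Largest k: floor((6 - q_2)/q_3) = floor((6 - 5)/6) = 0.
Since k = 0, no intermediate fraction beyond p_3/q_3 has denominator <= 6, so the convergent 47/6 is the closest (its error is |133*6 - 47*17|/(17*6) = 1/102).

47/6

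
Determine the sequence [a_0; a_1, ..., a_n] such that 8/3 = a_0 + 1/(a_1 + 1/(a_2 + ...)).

Run the Euclidean algorithm on 8 and 3; the successive quotients are the partial quotients a_0, a_1, ... (each step inverts the fractional part left over by the previous one):
  8 = 2*3 + 2, so a_0 = 2.
  3 = 1*2 + 1, so a_1 = 1.
  2 = 2*1 + 0, so a_2 = 2.
The remainder reaches 0 after 3 divisions, so the expansion has 3 partial quotients, read off in order.

[2; 1, 2]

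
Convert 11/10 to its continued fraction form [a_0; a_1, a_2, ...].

Run the Euclidean algorithm on 11 and 10; the successive quotients are the partial quotients a_0, a_1, ... (each step inverts the fractional part left over by the previous one):
  11 = 1*10 + 1, so a_0 = 1.
  10 = 10*1 + 0, so a_1 = 10.
The remainder reaches 0 after 2 divisions, so the expansion has 2 partial quotients, read off in order.

[1; 10]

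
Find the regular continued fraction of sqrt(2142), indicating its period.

[46; (3, 1, 1, 4, 1, 1, 3, 92)]

Write x_i = (sqrt(2142) + m_i)/d_i with (m_0, d_0) = (0, 1). a_0 = floor(sqrt(2142)) = 46, since 46^2 = 2116 <= 2142 < 2209 = 47^2.
Iterate m_{i+1} = d_i*a_i - m_i, d_{i+1} = (2142 - m_{i+1}^2)/d_i, a_{i+1} = floor((a_0 + m_{i+1})/d_{i+1}):
  m_1 = 1*46 - 0 = 46, d_1 = (2142 - 46^2)/1 = 26/1 = 26, a_1 = floor((46 + 46)/26) = 3.
  m_2 = 26*3 - 46 = 32, d_2 = (2142 - 32^2)/26 = 1118/26 = 43, a_2 = floor((46 + 32)/43) = 1.
  m_3 = 43*1 - 32 = 11, d_3 = (2142 - 11^2)/43 = 2021/43 = 47, a_3 = floor((46 + 11)/47) = 1.
  m_4 = 47*1 - 11 = 36, d_4 = (2142 - 36^2)/47 = 846/47 = 18, a_4 = floor((46 + 36)/18) = 4.
  m_5 = 18*4 - 36 = 36, d_5 = (2142 - 36^2)/18 = 846/18 = 47, a_5 = floor((46 + 36)/47) = 1.
  m_6 = 47*1 - 36 = 11, d_6 = (2142 - 11^2)/47 = 2021/47 = 43, a_6 = floor((46 + 11)/43) = 1.
  m_7 = 43*1 - 11 = 32, d_7 = (2142 - 32^2)/43 = 1118/43 = 26, a_7 = floor((46 + 32)/26) = 3.
  m_8 = 26*3 - 32 = 46, d_8 = (2142 - 46^2)/26 = 26/26 = 1, a_8 = floor((46 + 46)/1) = 92.
  m_9 = 1*92 - 46 = 46, d_9 = (2142 - 46^2)/1 = 26/1 = 26: (m_9, d_9) = (m_1, d_1) = (46, 26), so from here the quotients repeat a_1, ..., a_8; the period length is 8.
Hence the expansion of sqrt(2142) is a_0 = 46 followed by the repeating block 3, 1, 1, 4, 1, 1, 3, 92 (period 8).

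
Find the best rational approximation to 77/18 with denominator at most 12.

47/11

Expand x = 77/18 as a continued fraction with the Euclidean algorithm:
  77 = 4*18 + 5, so a_0 = 4.
  18 = 3*5 + 3, so a_1 = 3.
  5 = 1*3 + 2, so a_2 = 1.
  3 = 1*2 + 1, so a_3 = 1.
  2 = 2*1 + 0, so a_4 = 2.
so x = [4; 3, 1, 1, 2].
Convergents (p_i = a_i*p_{i-1} + p_{i-2}, q_i = a_i*q_{i-1} + q_{i-2} with p_{-2}=0, p_{-1}=1, q_{-2}=1, q_{-1}=0), until the denominator exceeds 12:
  i=0: a_0=4, p_0 = 4*1 + 0 = 4, q_0 = 4*0 + 1 = 1.
  i=1: a_1=3, p_1 = 3*4 + 1 = 13, q_1 = 3*1 + 0 = 3.
  i=2: a_2=1, p_2 = 1*13 + 4 = 17, q_2 = 1*3 + 1 = 4.
  i=3: a_3=1, p_3 = 1*17 + 13 = 30, q_3 = 1*4 + 3 = 7.
  i=4: a_4=2, p_4 = 2*30 + 17 = 77, q_4 = 2*7 + 4 = 18.
q_4 = 18 > 12, so the last convergent with denominator <= 12 is p_3/q_3 = 30/7.
The closest fraction with denominator <= 12 is either p_3/q_3 or the intermediate fraction (k*p_3 + p_2)/(k*q_3 + q_2) with the largest k >= 1 whose denominator stays <= 12; these approach x as k grows, and every other convergent or intermediate fraction in range is farther away.
Largest k: floor((12 - q_2)/q_3) = floor((12 - 4)/7) = 1.
That gives (1*30 + 17)/(1*7 + 4) = 47/11.
Compare the errors: |x - 30/7| = |77*7 - 30*18|/(18*7) = 1/126, and |x - 47/11| = |77*11 - 47*18|/(18*11) = 1/198.
Cross-multiplying, 1*126 = 126 < 198 = 1*198, so 1/198 is smaller: the intermediate fraction 47/11 is closer to x than 30/7.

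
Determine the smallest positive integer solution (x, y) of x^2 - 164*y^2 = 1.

First expand sqrt(164) as a continued fraction. With x_i = (sqrt(164) + m_i)/d_i and (m_0, d_0) = (0, 1): a_0 = floor(sqrt(164)) = 12, since 12^2 = 144 <= 164 < 169 = 13^2.
Iterate m_{i+1} = d_i*a_i - m_i, d_{i+1} = (164 - m_{i+1}^2)/d_i, a_{i+1} = floor((a_0 + m_{i+1})/d_{i+1}):
  m_1 = 1*12 - 0 = 12, d_1 = (164 - 12^2)/1 = 20/1 = 20, a_1 = floor((12 + 12)/20) = 1.
  m_2 = 20*1 - 12 = 8, d_2 = (164 - 8^2)/20 = 100/20 = 5, a_2 = floor((12 + 8)/5) = 4.
  m_3 = 5*4 - 8 = 12, d_3 = (164 - 12^2)/5 = 20/5 = 4, a_3 = floor((12 + 12)/4) = 6.
  m_4 = 4*6 - 12 = 12, d_4 = (164 - 12^2)/4 = 20/4 = 5, a_4 = floor((12 + 12)/5) = 4.
  m_5 = 5*4 - 12 = 8, d_5 = (164 - 8^2)/5 = 100/5 = 20, a_5 = floor((12 + 8)/20) = 1.
  m_6 = 20*1 - 8 = 12, d_6 = (164 - 12^2)/20 = 20/20 = 1, a_6 = floor((12 + 12)/1) = 24.
  m_7 = 1*24 - 12 = 12, d_7 = (164 - 12^2)/1 = 20/1 = 20: (m_7, d_7) = (m_1, d_1) = (12, 20), so from here the quotients repeat a_1, ..., a_6; the period length is 6.
So sqrt(164) = [12; (1, 4, 6, 4, 1, 24)] with period length k = 6.
k is even, so the fundamental solution of x^2 - 164y^2 = 1 is (p_{k-1}, q_{k-1}) = (p_5, q_5); compute convergents through index 5.
Convergents (p_i = a_i*p_{i-1} + p_{i-2}, q_i = a_i*q_{i-1} + q_{i-2} with p_{-2}=0, p_{-1}=1, q_{-2}=1, q_{-1}=0):
  i=0: a_0=12, p_0 = 12*1 + 0 = 12, q_0 = 12*0 + 1 = 1.
  i=1: a_1=1, p_1 = 1*12 + 1 = 13, q_1 = 1*1 + 0 = 1.
  i=2: a_2=4, p_2 = 4*13 + 12 = 64, q_2 = 4*1 + 1 = 5.
  i=3: a_3=6, p_3 = 6*64 + 13 = 397, q_3 = 6*5 + 1 = 31.
  i=4: a_4=4, p_4 = 4*397 + 64 = 1652, q_4 = 4*31 + 5 = 129.
  i=5: a_5=1, p_5 = 1*1652 + 397 = 2049, q_5 = 1*129 + 31 = 160.
Check: 2049^2 - 164*160^2 = 4198401 - 4198400 = 1, so (x, y) = (2049, 160) solves the equation, and by the theorem it is the least positive solution.

(x, y) = (2049, 160)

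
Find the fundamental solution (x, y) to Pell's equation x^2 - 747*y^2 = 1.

(x, y) = (82, 3)

First expand sqrt(747) as a continued fraction. With x_i = (sqrt(747) + m_i)/d_i and (m_0, d_0) = (0, 1): a_0 = floor(sqrt(747)) = 27, since 27^2 = 729 <= 747 < 784 = 28^2.
Iterate m_{i+1} = d_i*a_i - m_i, d_{i+1} = (747 - m_{i+1}^2)/d_i, a_{i+1} = floor((a_0 + m_{i+1})/d_{i+1}):
  m_1 = 1*27 - 0 = 27, d_1 = (747 - 27^2)/1 = 18/1 = 18, a_1 = floor((27 + 27)/18) = 3.
  m_2 = 18*3 - 27 = 27, d_2 = (747 - 27^2)/18 = 18/18 = 1, a_2 = floor((27 + 27)/1) = 54.
  m_3 = 1*54 - 27 = 27, d_3 = (747 - 27^2)/1 = 18/1 = 18: (m_3, d_3) = (m_1, d_1) = (27, 18), so from here the quotients repeat a_1, a_2; the period length is 2.
So sqrt(747) = [27; (3, 54)] with period length k = 2.
k is even, so the fundamental solution of x^2 - 747y^2 = 1 is (p_{k-1}, q_{k-1}) = (p_1, q_1); compute convergents through index 1.
Convergents (p_i = a_i*p_{i-1} + p_{i-2}, q_i = a_i*q_{i-1} + q_{i-2} with p_{-2}=0, p_{-1}=1, q_{-2}=1, q_{-1}=0):
  i=0: a_0=27, p_0 = 27*1 + 0 = 27, q_0 = 27*0 + 1 = 1.
  i=1: a_1=3, p_1 = 3*27 + 1 = 82, q_1 = 3*1 + 0 = 3.
Check: 82^2 - 747*3^2 = 6724 - 6723 = 1, so (x, y) = (82, 3) solves the equation, and by the theorem it is the least positive solution.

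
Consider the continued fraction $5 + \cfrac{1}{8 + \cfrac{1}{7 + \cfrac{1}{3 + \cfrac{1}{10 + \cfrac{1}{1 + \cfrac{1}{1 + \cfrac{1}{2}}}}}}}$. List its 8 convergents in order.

5/1, 41/8, 292/57, 917/179, 9462/1847, 10379/2026, 19841/3873, 50061/9772

Using the convergent recurrence p_i = a_i*p_{i-1} + p_{i-2}, q_i = a_i*q_{i-1} + q_{i-2} with p_{-2}=0, p_{-1}=1, q_{-2}=1, q_{-1}=0:
  i=0: a_0=5, p_0 = 5*1 + 0 = 5, q_0 = 5*0 + 1 = 1.
  i=1: a_1=8, p_1 = 8*5 + 1 = 41, q_1 = 8*1 + 0 = 8.
  i=2: a_2=7, p_2 = 7*41 + 5 = 292, q_2 = 7*8 + 1 = 57.
  i=3: a_3=3, p_3 = 3*292 + 41 = 917, q_3 = 3*57 + 8 = 179.
  i=4: a_4=10, p_4 = 10*917 + 292 = 9462, q_4 = 10*179 + 57 = 1847.
  i=5: a_5=1, p_5 = 1*9462 + 917 = 10379, q_5 = 1*1847 + 179 = 2026.
  i=6: a_6=1, p_6 = 1*10379 + 9462 = 19841, q_6 = 1*2026 + 1847 = 3873.
  i=7: a_7=2, p_7 = 2*19841 + 10379 = 50061, q_7 = 2*3873 + 2026 = 9772.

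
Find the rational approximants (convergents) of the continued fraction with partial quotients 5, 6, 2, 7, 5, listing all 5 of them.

Using the convergent recurrence p_i = a_i*p_{i-1} + p_{i-2}, q_i = a_i*q_{i-1} + q_{i-2} with p_{-2}=0, p_{-1}=1, q_{-2}=1, q_{-1}=0:
  i=0: a_0=5, p_0 = 5*1 + 0 = 5, q_0 = 5*0 + 1 = 1.
  i=1: a_1=6, p_1 = 6*5 + 1 = 31, q_1 = 6*1 + 0 = 6.
  i=2: a_2=2, p_2 = 2*31 + 5 = 67, q_2 = 2*6 + 1 = 13.
  i=3: a_3=7, p_3 = 7*67 + 31 = 500, q_3 = 7*13 + 6 = 97.
  i=4: a_4=5, p_4 = 5*500 + 67 = 2567, q_4 = 5*97 + 13 = 498.

5/1, 31/6, 67/13, 500/97, 2567/498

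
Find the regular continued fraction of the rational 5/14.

[0; 2, 1, 4]

Run the Euclidean algorithm on 5 and 14; the successive quotients are the partial quotients a_0, a_1, ... (each step inverts the fractional part left over by the previous one):
  5 = 0*14 + 5, so a_0 = 0.
  14 = 2*5 + 4, so a_1 = 2.
  5 = 1*4 + 1, so a_2 = 1.
  4 = 4*1 + 0, so a_3 = 4.
The remainder reaches 0 after 4 divisions, so the expansion has 4 partial quotients, read off in order.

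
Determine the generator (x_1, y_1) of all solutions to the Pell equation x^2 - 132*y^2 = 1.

First expand sqrt(132) as a continued fraction. With x_i = (sqrt(132) + m_i)/d_i and (m_0, d_0) = (0, 1): a_0 = floor(sqrt(132)) = 11, since 11^2 = 121 <= 132 < 144 = 12^2.
Iterate m_{i+1} = d_i*a_i - m_i, d_{i+1} = (132 - m_{i+1}^2)/d_i, a_{i+1} = floor((a_0 + m_{i+1})/d_{i+1}):
  m_1 = 1*11 - 0 = 11, d_1 = (132 - 11^2)/1 = 11/1 = 11, a_1 = floor((11 + 11)/11) = 2.
  m_2 = 11*2 - 11 = 11, d_2 = (132 - 11^2)/11 = 11/11 = 1, a_2 = floor((11 + 11)/1) = 22.
  m_3 = 1*22 - 11 = 11, d_3 = (132 - 11^2)/1 = 11/1 = 11: (m_3, d_3) = (m_1, d_1) = (11, 11), so from here the quotients repeat a_1, a_2; the period length is 2.
So sqrt(132) = [11; (2, 22)] with period length k = 2.
k is even, so the fundamental solution of x^2 - 132y^2 = 1 is (p_{k-1}, q_{k-1}) = (p_1, q_1); compute convergents through index 1.
Convergents (p_i = a_i*p_{i-1} + p_{i-2}, q_i = a_i*q_{i-1} + q_{i-2} with p_{-2}=0, p_{-1}=1, q_{-2}=1, q_{-1}=0):
  i=0: a_0=11, p_0 = 11*1 + 0 = 11, q_0 = 11*0 + 1 = 1.
  i=1: a_1=2, p_1 = 2*11 + 1 = 23, q_1 = 2*1 + 0 = 2.
Check: 23^2 - 132*2^2 = 529 - 528 = 1, so (x, y) = (23, 2) solves the equation, and by the theorem it is the least positive solution.

(x, y) = (23, 2)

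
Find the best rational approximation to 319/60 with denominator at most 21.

101/19

Expand x = 319/60 as a continued fraction with the Euclidean algorithm:
  319 = 5*60 + 19, so a_0 = 5.
  60 = 3*19 + 3, so a_1 = 3.
  19 = 6*3 + 1, so a_2 = 6.
  3 = 3*1 + 0, so a_3 = 3.
so x = [5; 3, 6, 3].
Convergents (p_i = a_i*p_{i-1} + p_{i-2}, q_i = a_i*q_{i-1} + q_{i-2} with p_{-2}=0, p_{-1}=1, q_{-2}=1, q_{-1}=0), until the denominator exceeds 21:
  i=0: a_0=5, p_0 = 5*1 + 0 = 5, q_0 = 5*0 + 1 = 1.
  i=1: a_1=3, p_1 = 3*5 + 1 = 16, q_1 = 3*1 + 0 = 3.
  i=2: a_2=6, p_2 = 6*16 + 5 = 101, q_2 = 6*3 + 1 = 19.
  i=3: a_3=3, p_3 = 3*101 + 16 = 319, q_3 = 3*19 + 3 = 60.
q_3 = 60 > 21, so the last convergent with denominator <= 21 is p_2/q_2 = 101/19.
The closest fraction with denominator <= 21 is either p_2/q_2 or the intermediate fraction (k*p_2 + p_1)/(k*q_2 + q_1) with the largest k >= 1 whose denominator stays <= 21; these approach x as k grows, and every other convergent or intermediate fraction in range is farther away.
Largest k: floor((21 - q_1)/q_2) = floor((21 - 3)/19) = 0.
Since k = 0, no intermediate fraction beyond p_2/q_2 has denominator <= 21, so the convergent 101/19 is the closest (its error is |319*19 - 101*60|/(60*19) = 1/1140).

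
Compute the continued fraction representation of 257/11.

[23; 2, 1, 3]

Run the Euclidean algorithm on 257 and 11; the successive quotients are the partial quotients a_0, a_1, ... (each step inverts the fractional part left over by the previous one):
  257 = 23*11 + 4, so a_0 = 23.
  11 = 2*4 + 3, so a_1 = 2.
  4 = 1*3 + 1, so a_2 = 1.
  3 = 3*1 + 0, so a_3 = 3.
The remainder reaches 0 after 4 divisions, so the expansion has 4 partial quotients, read off in order.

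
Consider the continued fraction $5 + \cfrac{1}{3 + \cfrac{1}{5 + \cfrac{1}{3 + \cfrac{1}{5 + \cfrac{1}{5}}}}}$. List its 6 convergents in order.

Using the convergent recurrence p_i = a_i*p_{i-1} + p_{i-2}, q_i = a_i*q_{i-1} + q_{i-2} with p_{-2}=0, p_{-1}=1, q_{-2}=1, q_{-1}=0:
  i=0: a_0=5, p_0 = 5*1 + 0 = 5, q_0 = 5*0 + 1 = 1.
  i=1: a_1=3, p_1 = 3*5 + 1 = 16, q_1 = 3*1 + 0 = 3.
  i=2: a_2=5, p_2 = 5*16 + 5 = 85, q_2 = 5*3 + 1 = 16.
  i=3: a_3=3, p_3 = 3*85 + 16 = 271, q_3 = 3*16 + 3 = 51.
  i=4: a_4=5, p_4 = 5*271 + 85 = 1440, q_4 = 5*51 + 16 = 271.
  i=5: a_5=5, p_5 = 5*1440 + 271 = 7471, q_5 = 5*271 + 51 = 1406.

5/1, 16/3, 85/16, 271/51, 1440/271, 7471/1406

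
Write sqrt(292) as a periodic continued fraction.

Write x_i = (sqrt(292) + m_i)/d_i with (m_0, d_0) = (0, 1). a_0 = floor(sqrt(292)) = 17, since 17^2 = 289 <= 292 < 324 = 18^2.
Iterate m_{i+1} = d_i*a_i - m_i, d_{i+1} = (292 - m_{i+1}^2)/d_i, a_{i+1} = floor((a_0 + m_{i+1})/d_{i+1}):
  m_1 = 1*17 - 0 = 17, d_1 = (292 - 17^2)/1 = 3/1 = 3, a_1 = floor((17 + 17)/3) = 11.
  m_2 = 3*11 - 17 = 16, d_2 = (292 - 16^2)/3 = 36/3 = 12, a_2 = floor((17 + 16)/12) = 2.
  m_3 = 12*2 - 16 = 8, d_3 = (292 - 8^2)/12 = 228/12 = 19, a_3 = floor((17 + 8)/19) = 1.
  m_4 = 19*1 - 8 = 11, d_4 = (292 - 11^2)/19 = 171/19 = 9, a_4 = floor((17 + 11)/9) = 3.
  m_5 = 9*3 - 11 = 16, d_5 = (292 - 16^2)/9 = 36/9 = 4, a_5 = floor((17 + 16)/4) = 8.
  m_6 = 4*8 - 16 = 16, d_6 = (292 - 16^2)/4 = 36/4 = 9, a_6 = floor((17 + 16)/9) = 3.
  m_7 = 9*3 - 16 = 11, d_7 = (292 - 11^2)/9 = 171/9 = 19, a_7 = floor((17 + 11)/19) = 1.
  m_8 = 19*1 - 11 = 8, d_8 = (292 - 8^2)/19 = 228/19 = 12, a_8 = floor((17 + 8)/12) = 2.
  m_9 = 12*2 - 8 = 16, d_9 = (292 - 16^2)/12 = 36/12 = 3, a_9 = floor((17 + 16)/3) = 11.
  m_10 = 3*11 - 16 = 17, d_10 = (292 - 17^2)/3 = 3/3 = 1, a_10 = floor((17 + 17)/1) = 34.
  m_11 = 1*34 - 17 = 17, d_11 = (292 - 17^2)/1 = 3/1 = 3: (m_11, d_11) = (m_1, d_1) = (17, 3), so from here the quotients repeat a_1, ..., a_10; the period length is 10.
Hence the expansion of sqrt(292) is a_0 = 17 followed by the repeating block 11, 2, 1, 3, 8, 3, 1, 2, 11, 34 (period 10).

[17; (11, 2, 1, 3, 8, 3, 1, 2, 11, 34)]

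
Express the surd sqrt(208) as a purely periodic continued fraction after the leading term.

[14; (2, 2, 1, 2, 2, 28)]

Write x_i = (sqrt(208) + m_i)/d_i with (m_0, d_0) = (0, 1). a_0 = floor(sqrt(208)) = 14, since 14^2 = 196 <= 208 < 225 = 15^2.
Iterate m_{i+1} = d_i*a_i - m_i, d_{i+1} = (208 - m_{i+1}^2)/d_i, a_{i+1} = floor((a_0 + m_{i+1})/d_{i+1}):
  m_1 = 1*14 - 0 = 14, d_1 = (208 - 14^2)/1 = 12/1 = 12, a_1 = floor((14 + 14)/12) = 2.
  m_2 = 12*2 - 14 = 10, d_2 = (208 - 10^2)/12 = 108/12 = 9, a_2 = floor((14 + 10)/9) = 2.
  m_3 = 9*2 - 10 = 8, d_3 = (208 - 8^2)/9 = 144/9 = 16, a_3 = floor((14 + 8)/16) = 1.
  m_4 = 16*1 - 8 = 8, d_4 = (208 - 8^2)/16 = 144/16 = 9, a_4 = floor((14 + 8)/9) = 2.
  m_5 = 9*2 - 8 = 10, d_5 = (208 - 10^2)/9 = 108/9 = 12, a_5 = floor((14 + 10)/12) = 2.
  m_6 = 12*2 - 10 = 14, d_6 = (208 - 14^2)/12 = 12/12 = 1, a_6 = floor((14 + 14)/1) = 28.
  m_7 = 1*28 - 14 = 14, d_7 = (208 - 14^2)/1 = 12/1 = 12: (m_7, d_7) = (m_1, d_1) = (14, 12), so from here the quotients repeat a_1, ..., a_6; the period length is 6.
Hence the expansion of sqrt(208) is a_0 = 14 followed by the repeating block 2, 2, 1, 2, 2, 28 (period 6).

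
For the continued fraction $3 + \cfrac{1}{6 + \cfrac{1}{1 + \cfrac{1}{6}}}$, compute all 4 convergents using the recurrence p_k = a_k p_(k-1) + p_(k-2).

3/1, 19/6, 22/7, 151/48

Using the convergent recurrence p_i = a_i*p_{i-1} + p_{i-2}, q_i = a_i*q_{i-1} + q_{i-2} with p_{-2}=0, p_{-1}=1, q_{-2}=1, q_{-1}=0:
  i=0: a_0=3, p_0 = 3*1 + 0 = 3, q_0 = 3*0 + 1 = 1.
  i=1: a_1=6, p_1 = 6*3 + 1 = 19, q_1 = 6*1 + 0 = 6.
  i=2: a_2=1, p_2 = 1*19 + 3 = 22, q_2 = 1*6 + 1 = 7.
  i=3: a_3=6, p_3 = 6*22 + 19 = 151, q_3 = 6*7 + 6 = 48.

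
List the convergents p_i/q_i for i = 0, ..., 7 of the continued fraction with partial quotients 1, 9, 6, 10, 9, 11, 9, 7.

1/1, 10/9, 61/55, 620/559, 5641/5086, 62671/56505, 569680/513631, 4050431/3651922

Using the convergent recurrence p_i = a_i*p_{i-1} + p_{i-2}, q_i = a_i*q_{i-1} + q_{i-2} with p_{-2}=0, p_{-1}=1, q_{-2}=1, q_{-1}=0:
  i=0: a_0=1, p_0 = 1*1 + 0 = 1, q_0 = 1*0 + 1 = 1.
  i=1: a_1=9, p_1 = 9*1 + 1 = 10, q_1 = 9*1 + 0 = 9.
  i=2: a_2=6, p_2 = 6*10 + 1 = 61, q_2 = 6*9 + 1 = 55.
  i=3: a_3=10, p_3 = 10*61 + 10 = 620, q_3 = 10*55 + 9 = 559.
  i=4: a_4=9, p_4 = 9*620 + 61 = 5641, q_4 = 9*559 + 55 = 5086.
  i=5: a_5=11, p_5 = 11*5641 + 620 = 62671, q_5 = 11*5086 + 559 = 56505.
  i=6: a_6=9, p_6 = 9*62671 + 5641 = 569680, q_6 = 9*56505 + 5086 = 513631.
  i=7: a_7=7, p_7 = 7*569680 + 62671 = 4050431, q_7 = 7*513631 + 56505 = 3651922.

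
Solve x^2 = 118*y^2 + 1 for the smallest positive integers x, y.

First expand sqrt(118) as a continued fraction. With x_i = (sqrt(118) + m_i)/d_i and (m_0, d_0) = (0, 1): a_0 = floor(sqrt(118)) = 10, since 10^2 = 100 <= 118 < 121 = 11^2.
Iterate m_{i+1} = d_i*a_i - m_i, d_{i+1} = (118 - m_{i+1}^2)/d_i, a_{i+1} = floor((a_0 + m_{i+1})/d_{i+1}):
  m_1 = 1*10 - 0 = 10, d_1 = (118 - 10^2)/1 = 18/1 = 18, a_1 = floor((10 + 10)/18) = 1.
  m_2 = 18*1 - 10 = 8, d_2 = (118 - 8^2)/18 = 54/18 = 3, a_2 = floor((10 + 8)/3) = 6.
  m_3 = 3*6 - 8 = 10, d_3 = (118 - 10^2)/3 = 18/3 = 6, a_3 = floor((10 + 10)/6) = 3.
  m_4 = 6*3 - 10 = 8, d_4 = (118 - 8^2)/6 = 54/6 = 9, a_4 = floor((10 + 8)/9) = 2.
  m_5 = 9*2 - 8 = 10, d_5 = (118 - 10^2)/9 = 18/9 = 2, a_5 = floor((10 + 10)/2) = 10.
  m_6 = 2*10 - 10 = 10, d_6 = (118 - 10^2)/2 = 18/2 = 9, a_6 = floor((10 + 10)/9) = 2.
  m_7 = 9*2 - 10 = 8, d_7 = (118 - 8^2)/9 = 54/9 = 6, a_7 = floor((10 + 8)/6) = 3.
  m_8 = 6*3 - 8 = 10, d_8 = (118 - 10^2)/6 = 18/6 = 3, a_8 = floor((10 + 10)/3) = 6.
  m_9 = 3*6 - 10 = 8, d_9 = (118 - 8^2)/3 = 54/3 = 18, a_9 = floor((10 + 8)/18) = 1.
  m_10 = 18*1 - 8 = 10, d_10 = (118 - 10^2)/18 = 18/18 = 1, a_10 = floor((10 + 10)/1) = 20.
  m_11 = 1*20 - 10 = 10, d_11 = (118 - 10^2)/1 = 18/1 = 18: (m_11, d_11) = (m_1, d_1) = (10, 18), so from here the quotients repeat a_1, ..., a_10; the period length is 10.
So sqrt(118) = [10; (1, 6, 3, 2, 10, 2, 3, 6, 1, 20)] with period length k = 10.
k is even, so the fundamental solution of x^2 - 118y^2 = 1 is (p_{k-1}, q_{k-1}) = (p_9, q_9); compute convergents through index 9.
Convergents (p_i = a_i*p_{i-1} + p_{i-2}, q_i = a_i*q_{i-1} + q_{i-2} with p_{-2}=0, p_{-1}=1, q_{-2}=1, q_{-1}=0):
  i=0: a_0=10, p_0 = 10*1 + 0 = 10, q_0 = 10*0 + 1 = 1.
  i=1: a_1=1, p_1 = 1*10 + 1 = 11, q_1 = 1*1 + 0 = 1.
  i=2: a_2=6, p_2 = 6*11 + 10 = 76, q_2 = 6*1 + 1 = 7.
  i=3: a_3=3, p_3 = 3*76 + 11 = 239, q_3 = 3*7 + 1 = 22.
  i=4: a_4=2, p_4 = 2*239 + 76 = 554, q_4 = 2*22 + 7 = 51.
  i=5: a_5=10, p_5 = 10*554 + 239 = 5779, q_5 = 10*51 + 22 = 532.
  i=6: a_6=2, p_6 = 2*5779 + 554 = 12112, q_6 = 2*532 + 51 = 1115.
  i=7: a_7=3, p_7 = 3*12112 + 5779 = 42115, q_7 = 3*1115 + 532 = 3877.
  i=8: a_8=6, p_8 = 6*42115 + 12112 = 264802, q_8 = 6*3877 + 1115 = 24377.
  i=9: a_9=1, p_9 = 1*264802 + 42115 = 306917, q_9 = 1*24377 + 3877 = 28254.
Check: 306917^2 - 118*28254^2 = 94198044889 - 94198044888 = 1, so (x, y) = (306917, 28254) solves the equation, and by the theorem it is the least positive solution.

(x, y) = (306917, 28254)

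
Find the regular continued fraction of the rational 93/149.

Run the Euclidean algorithm on 93 and 149; the successive quotients are the partial quotients a_0, a_1, ... (each step inverts the fractional part left over by the previous one):
  93 = 0*149 + 93, so a_0 = 0.
  149 = 1*93 + 56, so a_1 = 1.
  93 = 1*56 + 37, so a_2 = 1.
  56 = 1*37 + 19, so a_3 = 1.
  37 = 1*19 + 18, so a_4 = 1.
  19 = 1*18 + 1, so a_5 = 1.
  18 = 18*1 + 0, so a_6 = 18.
The remainder reaches 0 after 7 divisions, so the expansion has 7 partial quotients, read off in order.

[0; 1, 1, 1, 1, 1, 18]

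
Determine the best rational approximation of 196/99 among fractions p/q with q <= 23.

2/1

Expand x = 196/99 as a continued fraction with the Euclidean algorithm:
  196 = 1*99 + 97, so a_0 = 1.
  99 = 1*97 + 2, so a_1 = 1.
  97 = 48*2 + 1, so a_2 = 48.
  2 = 2*1 + 0, so a_3 = 2.
so x = [1; 1, 48, 2].
Convergents (p_i = a_i*p_{i-1} + p_{i-2}, q_i = a_i*q_{i-1} + q_{i-2} with p_{-2}=0, p_{-1}=1, q_{-2}=1, q_{-1}=0), until the denominator exceeds 23:
  i=0: a_0=1, p_0 = 1*1 + 0 = 1, q_0 = 1*0 + 1 = 1.
  i=1: a_1=1, p_1 = 1*1 + 1 = 2, q_1 = 1*1 + 0 = 1.
  i=2: a_2=48, p_2 = 48*2 + 1 = 97, q_2 = 48*1 + 1 = 49.
q_2 = 49 > 23, so the last convergent with denominator <= 23 is p_1/q_1 = 2/1.
The closest fraction with denominator <= 23 is either p_1/q_1 or the intermediate fraction (k*p_1 + p_0)/(k*q_1 + q_0) with the largest k >= 1 whose denominator stays <= 23; these approach x as k grows, and every other convergent or intermediate fraction in range is farther away.
Largest k: floor((23 - q_0)/q_1) = floor((23 - 1)/1) = 22.
That gives (22*2 + 1)/(22*1 + 1) = 45/23.
Compare the errors: |x - 2/1| = |196*1 - 2*99|/(99*1) = 2/99, and |x - 45/23| = |196*23 - 45*99|/(99*23) = 53/2277.
Cross-multiplying, 2*2277 = 4554 < 5247 = 53*99, so 2/99 is smaller: the convergent 2/1 is closer to x than 45/23.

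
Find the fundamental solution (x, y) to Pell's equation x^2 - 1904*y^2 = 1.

(x, y) = (28799, 660)

First expand sqrt(1904) as a continued fraction. With x_i = (sqrt(1904) + m_i)/d_i and (m_0, d_0) = (0, 1): a_0 = floor(sqrt(1904)) = 43, since 43^2 = 1849 <= 1904 < 1936 = 44^2.
Iterate m_{i+1} = d_i*a_i - m_i, d_{i+1} = (1904 - m_{i+1}^2)/d_i, a_{i+1} = floor((a_0 + m_{i+1})/d_{i+1}):
  m_1 = 1*43 - 0 = 43, d_1 = (1904 - 43^2)/1 = 55/1 = 55, a_1 = floor((43 + 43)/55) = 1.
  m_2 = 55*1 - 43 = 12, d_2 = (1904 - 12^2)/55 = 1760/55 = 32, a_2 = floor((43 + 12)/32) = 1.
  m_3 = 32*1 - 12 = 20, d_3 = (1904 - 20^2)/32 = 1504/32 = 47, a_3 = floor((43 + 20)/47) = 1.
  m_4 = 47*1 - 20 = 27, d_4 = (1904 - 27^2)/47 = 1175/47 = 25, a_4 = floor((43 + 27)/25) = 2.
  m_5 = 25*2 - 27 = 23, d_5 = (1904 - 23^2)/25 = 1375/25 = 55, a_5 = floor((43 + 23)/55) = 1.
  m_6 = 55*1 - 23 = 32, d_6 = (1904 - 32^2)/55 = 880/55 = 16, a_6 = floor((43 + 32)/16) = 4.
  m_7 = 16*4 - 32 = 32, d_7 = (1904 - 32^2)/16 = 880/16 = 55, a_7 = floor((43 + 32)/55) = 1.
  m_8 = 55*1 - 32 = 23, d_8 = (1904 - 23^2)/55 = 1375/55 = 25, a_8 = floor((43 + 23)/25) = 2.
  m_9 = 25*2 - 23 = 27, d_9 = (1904 - 27^2)/25 = 1175/25 = 47, a_9 = floor((43 + 27)/47) = 1.
  m_10 = 47*1 - 27 = 20, d_10 = (1904 - 20^2)/47 = 1504/47 = 32, a_10 = floor((43 + 20)/32) = 1.
  m_11 = 32*1 - 20 = 12, d_11 = (1904 - 12^2)/32 = 1760/32 = 55, a_11 = floor((43 + 12)/55) = 1.
  m_12 = 55*1 - 12 = 43, d_12 = (1904 - 43^2)/55 = 55/55 = 1, a_12 = floor((43 + 43)/1) = 86.
  m_13 = 1*86 - 43 = 43, d_13 = (1904 - 43^2)/1 = 55/1 = 55: (m_13, d_13) = (m_1, d_1) = (43, 55), so from here the quotients repeat a_1, ..., a_12; the period length is 12.
So sqrt(1904) = [43; (1, 1, 1, 2, 1, 4, 1, 2, 1, 1, 1, 86)] with period length k = 12.
k is even, so the fundamental solution of x^2 - 1904y^2 = 1 is (p_{k-1}, q_{k-1}) = (p_11, q_11); compute convergents through index 11.
Convergents (p_i = a_i*p_{i-1} + p_{i-2}, q_i = a_i*q_{i-1} + q_{i-2} with p_{-2}=0, p_{-1}=1, q_{-2}=1, q_{-1}=0):
  i=0: a_0=43, p_0 = 43*1 + 0 = 43, q_0 = 43*0 + 1 = 1.
  i=1: a_1=1, p_1 = 1*43 + 1 = 44, q_1 = 1*1 + 0 = 1.
  i=2: a_2=1, p_2 = 1*44 + 43 = 87, q_2 = 1*1 + 1 = 2.
  i=3: a_3=1, p_3 = 1*87 + 44 = 131, q_3 = 1*2 + 1 = 3.
  i=4: a_4=2, p_4 = 2*131 + 87 = 349, q_4 = 2*3 + 2 = 8.
  i=5: a_5=1, p_5 = 1*349 + 131 = 480, q_5 = 1*8 + 3 = 11.
  i=6: a_6=4, p_6 = 4*480 + 349 = 2269, q_6 = 4*11 + 8 = 52.
  i=7: a_7=1, p_7 = 1*2269 + 480 = 2749, q_7 = 1*52 + 11 = 63.
  i=8: a_8=2, p_8 = 2*2749 + 2269 = 7767, q_8 = 2*63 + 52 = 178.
  i=9: a_9=1, p_9 = 1*7767 + 2749 = 10516, q_9 = 1*178 + 63 = 241.
  i=10: a_10=1, p_10 = 1*10516 + 7767 = 18283, q_10 = 1*241 + 178 = 419.
  i=11: a_11=1, p_11 = 1*18283 + 10516 = 28799, q_11 = 1*419 + 241 = 660.
Check: 28799^2 - 1904*660^2 = 829382401 - 829382400 = 1, so (x, y) = (28799, 660) solves the equation, and by the theorem it is the least positive solution.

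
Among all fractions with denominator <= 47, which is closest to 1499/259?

191/33

Expand x = 1499/259 as a continued fraction with the Euclidean algorithm:
  1499 = 5*259 + 204, so a_0 = 5.
  259 = 1*204 + 55, so a_1 = 1.
  204 = 3*55 + 39, so a_2 = 3.
  55 = 1*39 + 16, so a_3 = 1.
  39 = 2*16 + 7, so a_4 = 2.
  16 = 2*7 + 2, so a_5 = 2.
  7 = 3*2 + 1, so a_6 = 3.
  2 = 2*1 + 0, so a_7 = 2.
so x = [5; 1, 3, 1, 2, 2, 3, 2].
Convergents (p_i = a_i*p_{i-1} + p_{i-2}, q_i = a_i*q_{i-1} + q_{i-2} with p_{-2}=0, p_{-1}=1, q_{-2}=1, q_{-1}=0), until the denominator exceeds 47:
  i=0: a_0=5, p_0 = 5*1 + 0 = 5, q_0 = 5*0 + 1 = 1.
  i=1: a_1=1, p_1 = 1*5 + 1 = 6, q_1 = 1*1 + 0 = 1.
  i=2: a_2=3, p_2 = 3*6 + 5 = 23, q_2 = 3*1 + 1 = 4.
  i=3: a_3=1, p_3 = 1*23 + 6 = 29, q_3 = 1*4 + 1 = 5.
  i=4: a_4=2, p_4 = 2*29 + 23 = 81, q_4 = 2*5 + 4 = 14.
  i=5: a_5=2, p_5 = 2*81 + 29 = 191, q_5 = 2*14 + 5 = 33.
  i=6: a_6=3, p_6 = 3*191 + 81 = 654, q_6 = 3*33 + 14 = 113.
q_6 = 113 > 47, so the last convergent with denominator <= 47 is p_5/q_5 = 191/33.
The closest fraction with denominator <= 47 is either p_5/q_5 or the intermediate fraction (k*p_5 + p_4)/(k*q_5 + q_4) with the largest k >= 1 whose denominator stays <= 47; these approach x as k grows, and every other convergent or intermediate fraction in range is farther away.
Largest k: floor((47 - q_4)/q_5) = floor((47 - 14)/33) = 1.
That gives (1*191 + 81)/(1*33 + 14) = 272/47.
Compare the errors: |x - 191/33| = |1499*33 - 191*259|/(259*33) = 2/8547, and |x - 272/47| = |1499*47 - 272*259|/(259*47) = 5/12173.
Cross-multiplying, 2*12173 = 24346 < 42735 = 5*8547, so 2/8547 is smaller: the convergent 191/33 is closer to x than 272/47.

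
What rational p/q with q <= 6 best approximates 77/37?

2/1

Expand x = 77/37 as a continued fraction with the Euclidean algorithm:
  77 = 2*37 + 3, so a_0 = 2.
  37 = 12*3 + 1, so a_1 = 12.
  3 = 3*1 + 0, so a_2 = 3.
so x = [2; 12, 3].
Convergents (p_i = a_i*p_{i-1} + p_{i-2}, q_i = a_i*q_{i-1} + q_{i-2} with p_{-2}=0, p_{-1}=1, q_{-2}=1, q_{-1}=0), until the denominator exceeds 6:
  i=0: a_0=2, p_0 = 2*1 + 0 = 2, q_0 = 2*0 + 1 = 1.
  i=1: a_1=12, p_1 = 12*2 + 1 = 25, q_1 = 12*1 + 0 = 12.
q_1 = 12 > 6, so the last convergent with denominator <= 6 is p_0/q_0 = 2/1.
The closest fraction with denominator <= 6 is either p_0/q_0 or the intermediate fraction (k*p_0 + p_{-1})/(k*q_0 + q_{-1}) with the largest k >= 1 whose denominator stays <= 6; these approach x as k grows, and every other convergent or intermediate fraction in range is farther away.
Largest k: floor((6 - q_{-1})/q_0) = floor((6 - 0)/1) = 6 (using the seeds p_{-1} = 1, q_{-1} = 0).
That gives (6*2 + 1)/(6*1 + 0) = 13/6.
Compare the errors: |x - 2/1| = |77*1 - 2*37|/(37*1) = 3/37, and |x - 13/6| = |77*6 - 13*37|/(37*6) = 19/222.
Cross-multiplying, 3*222 = 666 < 703 = 19*37, so 3/37 is smaller: the convergent 2/1 is closer to x than 13/6.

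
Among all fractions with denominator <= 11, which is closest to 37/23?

Expand x = 37/23 as a continued fraction with the Euclidean algorithm:
  37 = 1*23 + 14, so a_0 = 1.
  23 = 1*14 + 9, so a_1 = 1.
  14 = 1*9 + 5, so a_2 = 1.
  9 = 1*5 + 4, so a_3 = 1.
  5 = 1*4 + 1, so a_4 = 1.
  4 = 4*1 + 0, so a_5 = 4.
so x = [1; 1, 1, 1, 1, 4].
Convergents (p_i = a_i*p_{i-1} + p_{i-2}, q_i = a_i*q_{i-1} + q_{i-2} with p_{-2}=0, p_{-1}=1, q_{-2}=1, q_{-1}=0), until the denominator exceeds 11:
  i=0: a_0=1, p_0 = 1*1 + 0 = 1, q_0 = 1*0 + 1 = 1.
  i=1: a_1=1, p_1 = 1*1 + 1 = 2, q_1 = 1*1 + 0 = 1.
  i=2: a_2=1, p_2 = 1*2 + 1 = 3, q_2 = 1*1 + 1 = 2.
  i=3: a_3=1, p_3 = 1*3 + 2 = 5, q_3 = 1*2 + 1 = 3.
  i=4: a_4=1, p_4 = 1*5 + 3 = 8, q_4 = 1*3 + 2 = 5.
  i=5: a_5=4, p_5 = 4*8 + 5 = 37, q_5 = 4*5 + 3 = 23.
q_5 = 23 > 11, so the last convergent with denominator <= 11 is p_4/q_4 = 8/5.
The closest fraction with denominator <= 11 is either p_4/q_4 or the intermediate fraction (k*p_4 + p_3)/(k*q_4 + q_3) with the largest k >= 1 whose denominator stays <= 11; these approach x as k grows, and every other convergent or intermediate fraction in range is farther away.
Largest k: floor((11 - q_3)/q_4) = floor((11 - 3)/5) = 1.
That gives (1*8 + 5)/(1*5 + 3) = 13/8.
Compare the errors: |x - 8/5| = |37*5 - 8*23|/(23*5) = 1/115, and |x - 13/8| = |37*8 - 13*23|/(23*8) = 3/184.
Cross-multiplying, 1*184 = 184 < 345 = 3*115, so 1/115 is smaller: the convergent 8/5 is closer to x than 13/8.

8/5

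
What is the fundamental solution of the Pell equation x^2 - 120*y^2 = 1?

First expand sqrt(120) as a continued fraction. With x_i = (sqrt(120) + m_i)/d_i and (m_0, d_0) = (0, 1): a_0 = floor(sqrt(120)) = 10, since 10^2 = 100 <= 120 < 121 = 11^2.
Iterate m_{i+1} = d_i*a_i - m_i, d_{i+1} = (120 - m_{i+1}^2)/d_i, a_{i+1} = floor((a_0 + m_{i+1})/d_{i+1}):
  m_1 = 1*10 - 0 = 10, d_1 = (120 - 10^2)/1 = 20/1 = 20, a_1 = floor((10 + 10)/20) = 1.
  m_2 = 20*1 - 10 = 10, d_2 = (120 - 10^2)/20 = 20/20 = 1, a_2 = floor((10 + 10)/1) = 20.
  m_3 = 1*20 - 10 = 10, d_3 = (120 - 10^2)/1 = 20/1 = 20: (m_3, d_3) = (m_1, d_1) = (10, 20), so from here the quotients repeat a_1, a_2; the period length is 2.
So sqrt(120) = [10; (1, 20)] with period length k = 2.
k is even, so the fundamental solution of x^2 - 120y^2 = 1 is (p_{k-1}, q_{k-1}) = (p_1, q_1); compute convergents through index 1.
Convergents (p_i = a_i*p_{i-1} + p_{i-2}, q_i = a_i*q_{i-1} + q_{i-2} with p_{-2}=0, p_{-1}=1, q_{-2}=1, q_{-1}=0):
  i=0: a_0=10, p_0 = 10*1 + 0 = 10, q_0 = 10*0 + 1 = 1.
  i=1: a_1=1, p_1 = 1*10 + 1 = 11, q_1 = 1*1 + 0 = 1.
Check: 11^2 - 120*1^2 = 121 - 120 = 1, so (x, y) = (11, 1) solves the equation, and by the theorem it is the least positive solution.

(x, y) = (11, 1)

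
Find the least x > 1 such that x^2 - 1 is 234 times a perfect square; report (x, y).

First expand sqrt(234) as a continued fraction. With x_i = (sqrt(234) + m_i)/d_i and (m_0, d_0) = (0, 1): a_0 = floor(sqrt(234)) = 15, since 15^2 = 225 <= 234 < 256 = 16^2.
Iterate m_{i+1} = d_i*a_i - m_i, d_{i+1} = (234 - m_{i+1}^2)/d_i, a_{i+1} = floor((a_0 + m_{i+1})/d_{i+1}):
  m_1 = 1*15 - 0 = 15, d_1 = (234 - 15^2)/1 = 9/1 = 9, a_1 = floor((15 + 15)/9) = 3.
  m_2 = 9*3 - 15 = 12, d_2 = (234 - 12^2)/9 = 90/9 = 10, a_2 = floor((15 + 12)/10) = 2.
  m_3 = 10*2 - 12 = 8, d_3 = (234 - 8^2)/10 = 170/10 = 17, a_3 = floor((15 + 8)/17) = 1.
  m_4 = 17*1 - 8 = 9, d_4 = (234 - 9^2)/17 = 153/17 = 9, a_4 = floor((15 + 9)/9) = 2.
  m_5 = 9*2 - 9 = 9, d_5 = (234 - 9^2)/9 = 153/9 = 17, a_5 = floor((15 + 9)/17) = 1.
  m_6 = 17*1 - 9 = 8, d_6 = (234 - 8^2)/17 = 170/17 = 10, a_6 = floor((15 + 8)/10) = 2.
  m_7 = 10*2 - 8 = 12, d_7 = (234 - 12^2)/10 = 90/10 = 9, a_7 = floor((15 + 12)/9) = 3.
  m_8 = 9*3 - 12 = 15, d_8 = (234 - 15^2)/9 = 9/9 = 1, a_8 = floor((15 + 15)/1) = 30.
  m_9 = 1*30 - 15 = 15, d_9 = (234 - 15^2)/1 = 9/1 = 9: (m_9, d_9) = (m_1, d_1) = (15, 9), so from here the quotients repeat a_1, ..., a_8; the period length is 8.
So sqrt(234) = [15; (3, 2, 1, 2, 1, 2, 3, 30)] with period length k = 8.
k is even, so the fundamental solution of x^2 - 234y^2 = 1 is (p_{k-1}, q_{k-1}) = (p_7, q_7); compute convergents through index 7.
Convergents (p_i = a_i*p_{i-1} + p_{i-2}, q_i = a_i*q_{i-1} + q_{i-2} with p_{-2}=0, p_{-1}=1, q_{-2}=1, q_{-1}=0):
  i=0: a_0=15, p_0 = 15*1 + 0 = 15, q_0 = 15*0 + 1 = 1.
  i=1: a_1=3, p_1 = 3*15 + 1 = 46, q_1 = 3*1 + 0 = 3.
  i=2: a_2=2, p_2 = 2*46 + 15 = 107, q_2 = 2*3 + 1 = 7.
  i=3: a_3=1, p_3 = 1*107 + 46 = 153, q_3 = 1*7 + 3 = 10.
  i=4: a_4=2, p_4 = 2*153 + 107 = 413, q_4 = 2*10 + 7 = 27.
  i=5: a_5=1, p_5 = 1*413 + 153 = 566, q_5 = 1*27 + 10 = 37.
  i=6: a_6=2, p_6 = 2*566 + 413 = 1545, q_6 = 2*37 + 27 = 101.
  i=7: a_7=3, p_7 = 3*1545 + 566 = 5201, q_7 = 3*101 + 37 = 340.
Check: 5201^2 - 234*340^2 = 27050401 - 27050400 = 1, so (x, y) = (5201, 340) solves the equation, and by the theorem it is the least positive solution.

(x, y) = (5201, 340)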